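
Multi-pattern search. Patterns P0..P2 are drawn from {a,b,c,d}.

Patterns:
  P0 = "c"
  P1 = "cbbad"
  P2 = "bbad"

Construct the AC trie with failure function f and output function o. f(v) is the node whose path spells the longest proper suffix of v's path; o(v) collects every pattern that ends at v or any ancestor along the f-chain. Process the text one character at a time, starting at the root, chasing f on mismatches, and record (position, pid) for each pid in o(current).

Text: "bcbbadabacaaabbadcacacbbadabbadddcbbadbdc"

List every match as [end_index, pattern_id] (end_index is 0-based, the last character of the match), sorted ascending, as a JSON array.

Construct AC machine:
Trie nodes:
  n0 'ε': b→6 c→1
  n1 'c': b→2  [P0 ends]
  n2 'cb': b→3
  n3 'cbb': a→4
  n4 'cbba': d→5
  n5 'cbbad': ·  [P1 ends]
  n6 'b': b→7
  n7 'bb': a→8
  n8 'bba': d→9
  n9 'bbad': ·  [P2 ends]

Failure links (BFS by depth):
  n1('c'): parent n0 fail=0; on 'c' 0 → fail=0;  out {0}∪∅={0}
  n6('b'): parent n0 fail=0; on 'b' 0 → fail=0;  out ∅∪∅=∅
  n2('cb'): parent n1 fail=0; on 'b' 0 → fail=6;  out ∅∪∅=∅
  n7('bb'): parent n6 fail=0; on 'b' 0 → fail=6;  out ∅∪∅=∅
  n3('cbb'): parent n2 fail=6; on 'b' 6 → fail=7;  out ∅∪∅=∅
  n8('bba'): parent n7 fail=6; on 'a' 6→0 → fail=0;  out ∅∪∅=∅
  n4('cbba'): parent n3 fail=7; on 'a' 7 → fail=8;  out ∅∪∅=∅
  n9('bbad'): parent n8 fail=0; on 'd' 0 → fail=0;  out {2}∪∅={2}
  n5('cbbad'): parent n4 fail=8; on 'd' 8 → fail=9;  out {1}∪{2}={1,2}

Text stream:
pos 0 'b': at 6
pos 1 'c': at 1 (fail-walked)  ** P0@[1:1]
pos 2 'b': at 2
pos 3 'b': at 3
pos 4 'a': at 4
pos 5 'd': at 5  ** P1@[1:5],P2@[2:5]
pos 6 'a': at 0 (fail-walked)
pos 7 'b': at 6
pos 8 'a': at 0 (fail-walked)
pos 9 'c': at 1  ** P0@[9:9]
pos 10 'a': at 0 (fail-walked)
pos 11 'a': at 0
pos 12 'a': at 0
pos 13 'b': at 6
pos 14 'b': at 7
pos 15 'a': at 8
pos 16 'd': at 9  ** P2@[13:16]
pos 17 'c': at 1 (fail-walked)  ** P0@[17:17]
pos 18 'a': at 0 (fail-walked)
pos 19 'c': at 1  ** P0@[19:19]
pos 20 'a': at 0 (fail-walked)
pos 21 'c': at 1  ** P0@[21:21]
pos 22 'b': at 2
pos 23 'b': at 3
pos 24 'a': at 4
pos 25 'd': at 5  ** P1@[21:25],P2@[22:25]
pos 26 'a': at 0 (fail-walked)
pos 27 'b': at 6
pos 28 'b': at 7
pos 29 'a': at 8
pos 30 'd': at 9  ** P2@[27:30]
pos 31 'd': at 0 (fail-walked)
pos 32 'd': at 0
pos 33 'c': at 1  ** P0@[33:33]
pos 34 'b': at 2
pos 35 'b': at 3
pos 36 'a': at 4
pos 37 'd': at 5  ** P1@[33:37],P2@[34:37]
pos 38 'b': at 6 (fail-walked)
pos 39 'd': at 0 (fail-walked)
pos 40 'c': at 1  ** P0@[40:40]

Matches: [[1,0],[5,1],[5,2],[9,0],[16,2],[17,0],[19,0],[21,0],[25,1],[25,2],[30,2],[33,0],[37,1],[37,2],[40,0]]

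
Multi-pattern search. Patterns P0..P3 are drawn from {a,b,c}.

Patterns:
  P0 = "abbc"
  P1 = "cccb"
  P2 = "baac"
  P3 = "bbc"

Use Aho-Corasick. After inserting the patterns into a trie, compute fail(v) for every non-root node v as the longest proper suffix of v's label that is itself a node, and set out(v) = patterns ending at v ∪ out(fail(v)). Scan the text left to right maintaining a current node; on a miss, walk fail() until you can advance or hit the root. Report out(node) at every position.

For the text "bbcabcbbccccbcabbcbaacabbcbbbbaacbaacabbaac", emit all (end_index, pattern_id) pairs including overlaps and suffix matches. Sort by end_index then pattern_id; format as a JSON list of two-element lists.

Build automaton:
Trie nodes:
  0='ε' goto a→1 b→9 c→5
  1='a' goto b→2
  2='ab' goto b→3
  3='abb' goto c→4
  4='abbc' goto ·  ←P0
  5='c' goto c→6
  6='cc' goto c→7
  7='ccc' goto b→8
  8='cccb' goto ·  ←P1
  9='b' goto a→10 b→13
  10='ba' goto a→11
  11='baa' goto c→12
  12='baac' goto ·  ←P2
  13='bb' goto c→14
  14='bbc' goto ·  ←P3

Failure links (BFS by depth):
  n1('a'): parent n0 fail=0; on 'a' 0 → fail=0;  out ∅∪∅=∅
  n5('c'): parent n0 fail=0; on 'c' 0 → fail=0;  out ∅∪∅=∅
  n9('b'): parent n0 fail=0; on 'b' 0 → fail=0;  out ∅∪∅=∅
  n2('ab'): parent n1 fail=0; on 'b' 0 → fail=9;  out ∅∪∅=∅
  n6('cc'): parent n5 fail=0; on 'c' 0 → fail=5;  out ∅∪∅=∅
  n10('ba'): parent n9 fail=0; on 'a' 0 → fail=1;  out ∅∪∅=∅
  n13('bb'): parent n9 fail=0; on 'b' 0 → fail=9;  out ∅∪∅=∅
  n3('abb'): parent n2 fail=9; on 'b' 9 → fail=13;  out ∅∪∅=∅
  n7('ccc'): parent n6 fail=5; on 'c' 5 → fail=6;  out ∅∪∅=∅
  n11('baa'): parent n10 fail=1; on 'a' 1→0 → fail=1;  out ∅∪∅=∅
  n14('bbc'): parent n13 fail=9; on 'c' 9→0 → fail=5;  out {3}∪∅={3}
  n4('abbc'): parent n3 fail=13; on 'c' 13 → fail=14;  out {0}∪{3}={0,3}
  n8('cccb'): parent n7 fail=6; on 'b' 6→5→0 → fail=9;  out {1}∪∅={1}
  n12('baac'): parent n11 fail=1; on 'c' 1→0 → fail=5;  out {2}∪∅={2}

Run:
i=0 'b': node 0→9
i=1 'b': node 9→13
i=2 'c': node 13→14  → match P3@[0:2]
i=3 'a': node 14→1 ·f
i=4 'b': node 1→2
i=5 'c': node 2→5 ·f
i=6 'b': node 5→9 ·f
i=7 'b': node 9→13
i=8 'c': node 13→14  → match P3@[6:8]
i=9 'c': node 14→6 ·f
i=10 'c': node 6→7
i=11 'c': node 7→7 ·f
i=12 'b': node 7→8  → match P1@[9:12]
i=13 'c': node 8→5 ·f
i=14 'a': node 5→1 ·f
i=15 'b': node 1→2
i=16 'b': node 2→3
i=17 'c': node 3→4  → match P0@[14:17],P3@[15:17]
i=18 'b': node 4→9 ·f
i=19 'a': node 9→10
i=20 'a': node 10→11
i=21 'c': node 11→12  → match P2@[18:21]
i=22 'a': node 12→1 ·f
i=23 'b': node 1→2
i=24 'b': node 2→3
i=25 'c': node 3→4  → match P0@[22:25],P3@[23:25]
i=26 'b': node 4→9 ·f
i=27 'b': node 9→13
i=28 'b': node 13→13 ·f
i=29 'b': node 13→13 ·f
i=30 'a': node 13→10 ·f
i=31 'a': node 10→11
i=32 'c': node 11→12  → match P2@[29:32]
i=33 'b': node 12→9 ·f
i=34 'a': node 9→10
i=35 'a': node 10→11
i=36 'c': node 11→12  → match P2@[33:36]
i=37 'a': node 12→1 ·f
i=38 'b': node 1→2
i=39 'b': node 2→3
i=40 'a': node 3→10 ·f
i=41 'a': node 10→11
i=42 'c': node 11→12  → match P2@[39:42]

Matches: [[2,3],[8,3],[12,1],[17,0],[17,3],[21,2],[25,0],[25,3],[32,2],[36,2],[42,2]]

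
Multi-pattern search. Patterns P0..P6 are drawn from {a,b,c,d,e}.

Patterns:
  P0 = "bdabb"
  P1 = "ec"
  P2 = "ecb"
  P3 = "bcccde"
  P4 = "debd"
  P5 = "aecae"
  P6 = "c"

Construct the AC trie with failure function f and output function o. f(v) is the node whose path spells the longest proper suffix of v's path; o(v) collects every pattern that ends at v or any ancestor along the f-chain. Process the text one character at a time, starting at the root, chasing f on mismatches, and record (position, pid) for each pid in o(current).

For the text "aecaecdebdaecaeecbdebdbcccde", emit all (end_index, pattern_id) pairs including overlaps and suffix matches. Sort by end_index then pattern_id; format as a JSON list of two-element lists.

Build:
Trie nodes:
  0='ε' goto a→18 b→1 c→23 d→14 e→6
  1='b' goto c→9 d→2
  2='bd' goto a→3
  3='bda' goto b→4
  4='bdab' goto b→5
  5='bdabb' goto ·  ←P0
  6='e' goto c→7
  7='ec' goto b→8  ←P1
  8='ecb' goto ·  ←P2
  9='bc' goto c→10
  10='bcc' goto c→11
  11='bccc' goto d→12
  12='bcccd' goto e→13
  13='bcccde' goto ·  ←P3
  14='d' goto e→15
  15='de' goto b→16
  16='deb' goto d→17
  17='debd' goto ·  ←P4
  18='a' goto e→19
  19='ae' goto c→20
  20='aec' goto a→21
  21='aeca' goto e→22
  22='aecae' goto ·  ←P5
  23='c' goto ·  ←P6

Failure links (BFS by depth):
  fail(1) 'b': from fail(0)=0 chase 'b': 0 ⇒ 0;  out=∅∪out(0)=∅
  fail(6) 'e': from fail(0)=0 chase 'e': 0 ⇒ 0;  out=∅∪out(0)=∅
  fail(14) 'd': from fail(0)=0 chase 'd': 0 ⇒ 0;  out=∅∪out(0)=∅
  fail(18) 'a': from fail(0)=0 chase 'a': 0 ⇒ 0;  out=∅∪out(0)=∅
  fail(23) 'c': from fail(0)=0 chase 'c': 0 ⇒ 0;  out={6}∪out(0)={6}
  fail(2) 'bd': from fail(1)=0 chase 'd': 0 ⇒ 14;  out=∅∪out(14)=∅
  fail(7) 'ec': from fail(6)=0 chase 'c': 0 ⇒ 23;  out={1}∪out(23)={1,6}
  fail(9) 'bc': from fail(1)=0 chase 'c': 0 ⇒ 23;  out=∅∪out(23)={6}
  fail(15) 'de': from fail(14)=0 chase 'e': 0 ⇒ 6;  out=∅∪out(6)=∅
  fail(19) 'ae': from fail(18)=0 chase 'e': 0 ⇒ 6;  out=∅∪out(6)=∅
  fail(3) 'bda': from fail(2)=14 chase 'a': 14→0 ⇒ 18;  out=∅∪out(18)=∅
  fail(8) 'ecb': from fail(7)=23 chase 'b': 23→0 ⇒ 1;  out={2}∪out(1)={2}
  fail(10) 'bcc': from fail(9)=23 chase 'c': 23→0 ⇒ 23;  out=∅∪out(23)={6}
  fail(16) 'deb': from fail(15)=6 chase 'b': 6→0 ⇒ 1;  out=∅∪out(1)=∅
  fail(20) 'aec': from fail(19)=6 chase 'c': 6 ⇒ 7;  out=∅∪out(7)={1,6}
  fail(4) 'bdab': from fail(3)=18 chase 'b': 18→0 ⇒ 1;  out=∅∪out(1)=∅
  fail(11) 'bccc': from fail(10)=23 chase 'c': 23→0 ⇒ 23;  out=∅∪out(23)={6}
  fail(17) 'debd': from fail(16)=1 chase 'd': 1 ⇒ 2;  out={4}∪out(2)={4}
  fail(21) 'aeca': from fail(20)=7 chase 'a': 7→23→0 ⇒ 18;  out=∅∪out(18)=∅
  fail(5) 'bdabb': from fail(4)=1 chase 'b': 1→0 ⇒ 1;  out={0}∪out(1)={0}
  fail(12) 'bcccd': from fail(11)=23 chase 'd': 23→0 ⇒ 14;  out=∅∪out(14)=∅
  fail(22) 'aecae': from fail(21)=18 chase 'e': 18 ⇒ 19;  out={5}∪out(19)={5}
  fail(13) 'bcccde': from fail(12)=14 chase 'e': 14 ⇒ 15;  out={3}∪out(15)={3}

Run:
i=0 'a': node 0→18
i=1 'e': node 18→19
i=2 'c': node 19→20  ** P1@[1:2],P6@[2:2]
i=3 'a': node 20→21
i=4 'e': node 21→22  ** P5@[0:4]
i=5 'c': node 22→20 (fail-walked)  ** P1@[4:5],P6@[5:5]
i=6 'd': node 20→14 (fail-walked)
i=7 'e': node 14→15
i=8 'b': node 15→16
i=9 'd': node 16→17  ** P4@[6:9]
i=10 'a': node 17→3 (fail-walked)
i=11 'e': node 3→19 (fail-walked)
i=12 'c': node 19→20  ** P1@[11:12],P6@[12:12]
i=13 'a': node 20→21
i=14 'e': node 21→22  ** P5@[10:14]
i=15 'e': node 22→6 (fail-walked)
i=16 'c': node 6→7  ** P1@[15:16],P6@[16:16]
i=17 'b': node 7→8  ** P2@[15:17]
i=18 'd': node 8→2 (fail-walked)
i=19 'e': node 2→15 (fail-walked)
i=20 'b': node 15→16
i=21 'd': node 16→17  ** P4@[18:21]
i=22 'b': node 17→1 (fail-walked)
i=23 'c': node 1→9  ** P6@[23:23]
i=24 'c': node 9→10  ** P6@[24:24]
i=25 'c': node 10→11  ** P6@[25:25]
i=26 'd': node 11→12
i=27 'e': node 12→13  ** P3@[22:27]

All matches (sorted): [[2,1],[2,6],[4,5],[5,1],[5,6],[9,4],[12,1],[12,6],[14,5],[16,1],[16,6],[17,2],[21,4],[23,6],[24,6],[25,6],[27,3]]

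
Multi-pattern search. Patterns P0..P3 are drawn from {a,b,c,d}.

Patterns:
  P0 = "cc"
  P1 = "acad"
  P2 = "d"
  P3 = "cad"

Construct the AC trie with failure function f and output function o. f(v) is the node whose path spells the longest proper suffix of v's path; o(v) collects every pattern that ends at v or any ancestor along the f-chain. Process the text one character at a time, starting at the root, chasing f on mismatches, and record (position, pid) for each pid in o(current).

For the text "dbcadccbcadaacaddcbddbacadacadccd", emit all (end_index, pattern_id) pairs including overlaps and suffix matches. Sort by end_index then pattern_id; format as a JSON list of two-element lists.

Build automaton:
Trie nodes:
  n0 'ε': a→3 c→1 d→7
  n1 'c': a→8 c→2
  n2 'cc': ·  ←P0
  n3 'a': c→4
  n4 'ac': a→5
  n5 'aca': d→6
  n6 'acad': ·  ←P1
  n7 'd': ·  ←P2
  n8 'ca': d→9
  n9 'cad': ·  ←P3

BFS fail/out derivation:
  n1('c'): parent n0 fail=0; on 'c' 0 → fail=0;  out ∅∪∅=∅
  n3('a'): parent n0 fail=0; on 'a' 0 → fail=0;  out ∅∪∅=∅
  n7('d'): parent n0 fail=0; on 'd' 0 → fail=0;  out {2}∪∅={2}
  n2('cc'): parent n1 fail=0; on 'c' 0 → fail=1;  out {0}∪∅={0}
  n4('ac'): parent n3 fail=0; on 'c' 0 → fail=1;  out ∅∪∅=∅
  n8('ca'): parent n1 fail=0; on 'a' 0 → fail=3;  out ∅∪∅=∅
  n5('aca'): parent n4 fail=1; on 'a' 1 → fail=8;  out ∅∪∅=∅
  n9('cad'): parent n8 fail=3; on 'd' 3→0 → fail=7;  out {3}∪{2}={2,3}
  n6('acad'): parent n5 fail=8; on 'd' 8 → fail=9;  out {1}∪{2,3}={1,2,3}

Scan:
[0] read 'd'  n0⇒n7  → match P2@[0:0]
[1] read 'b'  n7⇒n0 (via fail)
[2] read 'c'  n0⇒n1
[3] read 'a'  n1⇒n8
[4] read 'd'  n8⇒n9  → match P2@[4:4],P3@[2:4]
[5] read 'c'  n9⇒n1 (via fail)
[6] read 'c'  n1⇒n2  → match P0@[5:6]
[7] read 'b'  n2⇒n0 (via fail)
[8] read 'c'  n0⇒n1
[9] read 'a'  n1⇒n8
[10] read 'd'  n8⇒n9  → match P2@[10:10],P3@[8:10]
[11] read 'a'  n9⇒n3 (via fail)
[12] read 'a'  n3⇒n3 (via fail)
[13] read 'c'  n3⇒n4
[14] read 'a'  n4⇒n5
[15] read 'd'  n5⇒n6  → match P1@[12:15],P2@[15:15],P3@[13:15]
[16] read 'd'  n6⇒n7 (via fail)  → match P2@[16:16]
[17] read 'c'  n7⇒n1 (via fail)
[18] read 'b'  n1⇒n0 (via fail)
[19] read 'd'  n0⇒n7  → match P2@[19:19]
[20] read 'd'  n7⇒n7 (via fail)  → match P2@[20:20]
[21] read 'b'  n7⇒n0 (via fail)
[22] read 'a'  n0⇒n3
[23] read 'c'  n3⇒n4
[24] read 'a'  n4⇒n5
[25] read 'd'  n5⇒n6  → match P1@[22:25],P2@[25:25],P3@[23:25]
[26] read 'a'  n6⇒n3 (via fail)
[27] read 'c'  n3⇒n4
[28] read 'a'  n4⇒n5
[29] read 'd'  n5⇒n6  → match P1@[26:29],P2@[29:29],P3@[27:29]
[30] read 'c'  n6⇒n1 (via fail)
[31] read 'c'  n1⇒n2  → match P0@[30:31]
[32] read 'd'  n2⇒n7 (via fail)  → match P2@[32:32]

Result: [[0,2],[4,2],[4,3],[6,0],[10,2],[10,3],[15,1],[15,2],[15,3],[16,2],[19,2],[20,2],[25,1],[25,2],[25,3],[29,1],[29,2],[29,3],[31,0],[32,2]]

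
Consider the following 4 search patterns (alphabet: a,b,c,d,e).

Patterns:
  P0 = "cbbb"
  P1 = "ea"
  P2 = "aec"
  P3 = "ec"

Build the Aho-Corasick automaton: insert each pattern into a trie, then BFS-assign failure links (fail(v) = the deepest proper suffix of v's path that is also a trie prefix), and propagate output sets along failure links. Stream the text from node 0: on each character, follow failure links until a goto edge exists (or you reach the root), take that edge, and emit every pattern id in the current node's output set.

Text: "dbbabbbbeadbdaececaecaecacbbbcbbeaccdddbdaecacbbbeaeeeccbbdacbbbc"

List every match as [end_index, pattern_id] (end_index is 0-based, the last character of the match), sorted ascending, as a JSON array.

Build:
Trie nodes:
  n0 'ε': a→7 c→1 e→5
  n1 'c': b→2
  n2 'cb': b→3
  n3 'cbb': b→4
  n4 'cbbb': ·  ←P0
  n5 'e': a→6 c→10
  n6 'ea': ·  ←P1
  n7 'a': e→8
  n8 'ae': c→9
  n9 'aec': ·  ←P2
  n10 'ec': ·  ←P3

Failure links (BFS by depth):
  n1('c'): parent n0 fail=0; on 'c' 0 → fail=0;  out ∅∪∅=∅
  n5('e'): parent n0 fail=0; on 'e' 0 → fail=0;  out ∅∪∅=∅
  n7('a'): parent n0 fail=0; on 'a' 0 → fail=0;  out ∅∪∅=∅
  n2('cb'): parent n1 fail=0; on 'b' 0 → fail=0;  out ∅∪∅=∅
  n6('ea'): parent n5 fail=0; on 'a' 0 → fail=7;  out {1}∪∅={1}
  n8('ae'): parent n7 fail=0; on 'e' 0 → fail=5;  out ∅∪∅=∅
  n10('ec'): parent n5 fail=0; on 'c' 0 → fail=1;  out {3}∪∅={3}
  n3('cbb'): parent n2 fail=0; on 'b' 0 → fail=0;  out ∅∪∅=∅
  n9('aec'): parent n8 fail=5; on 'c' 5 → fail=10;  out {2}∪{3}={2,3}
  n4('cbbb'): parent n3 fail=0; on 'b' 0 → fail=0;  out {0}∪∅={0}

Run:
i=0 'd': node 0→0
i=1 'b': node 0→0
i=2 'b': node 0→0
i=3 'a': node 0→7
i=4 'b': node 7→0 (fail-walked)
i=5 'b': node 0→0
i=6 'b': node 0→0
i=7 'b': node 0→0
i=8 'e': node 0→5
i=9 'a': node 5→6  → match P1@[8:9]
i=10 'd': node 6→0 (fail-walked)
i=11 'b': node 0→0
i=12 'd': node 0→0
i=13 'a': node 0→7
i=14 'e': node 7→8
i=15 'c': node 8→9  → match P2@[13:15],P3@[14:15]
i=16 'e': node 9→5 (fail-walked)
i=17 'c': node 5→10  → match P3@[16:17]
i=18 'a': node 10→7 (fail-walked)
i=19 'e': node 7→8
i=20 'c': node 8→9  → match P2@[18:20],P3@[19:20]
i=21 'a': node 9→7 (fail-walked)
i=22 'e': node 7→8
i=23 'c': node 8→9  → match P2@[21:23],P3@[22:23]
i=24 'a': node 9→7 (fail-walked)
i=25 'c': node 7→1 (fail-walked)
i=26 'b': node 1→2
i=27 'b': node 2→3
i=28 'b': node 3→4  → match P0@[25:28]
i=29 'c': node 4→1 (fail-walked)
i=30 'b': node 1→2
i=31 'b': node 2→3
i=32 'e': node 3→5 (fail-walked)
i=33 'a': node 5→6  → match P1@[32:33]
i=34 'c': node 6→1 (fail-walked)
i=35 'c': node 1→1 (fail-walked)
i=36 'd': node 1→0 (fail-walked)
i=37 'd': node 0→0
i=38 'd': node 0→0
i=39 'b': node 0→0
i=40 'd': node 0→0
i=41 'a': node 0→7
i=42 'e': node 7→8
i=43 'c': node 8→9  → match P2@[41:43],P3@[42:43]
i=44 'a': node 9→7 (fail-walked)
i=45 'c': node 7→1 (fail-walked)
i=46 'b': node 1→2
i=47 'b': node 2→3
i=48 'b': node 3→4  → match P0@[45:48]
i=49 'e': node 4→5 (fail-walked)
i=50 'a': node 5→6  → match P1@[49:50]
i=51 'e': node 6→8 (fail-walked)
i=52 'e': node 8→5 (fail-walked)
i=53 'e': node 5→5 (fail-walked)
i=54 'c': node 5→10  → match P3@[53:54]
i=55 'c': node 10→1 (fail-walked)
i=56 'b': node 1→2
i=57 'b': node 2→3
i=58 'd': node 3→0 (fail-walked)
i=59 'a': node 0→7
i=60 'c': node 7→1 (fail-walked)
i=61 'b': node 1→2
i=62 'b': node 2→3
i=63 'b': node 3→4  → match P0@[60:63]
i=64 'c': node 4→1 (fail-walked)

Matches: [[9,1],[15,2],[15,3],[17,3],[20,2],[20,3],[23,2],[23,3],[28,0],[33,1],[43,2],[43,3],[48,0],[50,1],[54,3],[63,0]]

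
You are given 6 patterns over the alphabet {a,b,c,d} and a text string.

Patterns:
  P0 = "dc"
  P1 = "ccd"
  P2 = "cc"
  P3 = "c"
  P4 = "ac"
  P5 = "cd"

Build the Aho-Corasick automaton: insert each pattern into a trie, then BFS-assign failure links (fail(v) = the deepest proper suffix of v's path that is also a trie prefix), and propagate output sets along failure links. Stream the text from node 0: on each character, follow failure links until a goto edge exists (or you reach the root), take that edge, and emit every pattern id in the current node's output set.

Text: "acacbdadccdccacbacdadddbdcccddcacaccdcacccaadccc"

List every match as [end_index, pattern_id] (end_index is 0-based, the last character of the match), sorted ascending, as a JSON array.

Build automaton:
Trie (insert patterns):
  0='ε' goto a→6 c→3 d→1
  1='d' goto c→2
  2='dc' goto ·  ←P0
  3='c' goto c→4 d→8  ←P3
  4='cc' goto d→5  ←P2
  5='ccd' goto ·  ←P1
  6='a' goto c→7
  7='ac' goto ·  ←P4
  8='cd' goto ·  ←P5

Failure links (BFS by depth):
  n1('d'): parent n0 fail=0; on 'd' 0 → fail=0;  out ∅∪∅=∅
  n3('c'): parent n0 fail=0; on 'c' 0 → fail=0;  out {3}∪∅={3}
  n6('a'): parent n0 fail=0; on 'a' 0 → fail=0;  out ∅∪∅=∅
  n2('dc'): parent n1 fail=0; on 'c' 0 → fail=3;  out {0}∪{3}={0,3}
  n4('cc'): parent n3 fail=0; on 'c' 0 → fail=3;  out {2}∪{3}={2,3}
  n7('ac'): parent n6 fail=0; on 'c' 0 → fail=3;  out {4}∪{3}={3,4}
  n8('cd'): parent n3 fail=0; on 'd' 0 → fail=1;  out {5}∪∅={5}
  n5('ccd'): parent n4 fail=3; on 'd' 3 → fail=8;  out {1}∪{5}={1,5}

Text stream:
pos 0 'a': at 6
pos 1 'c': at 7  emit P3@[1:1],P4@[0:1]
pos 2 'a': at 6 (fail-walked)
pos 3 'c': at 7  emit P3@[3:3],P4@[2:3]
pos 4 'b': at 0 (fail-walked)
pos 5 'd': at 1
pos 6 'a': at 6 (fail-walked)
pos 7 'd': at 1 (fail-walked)
pos 8 'c': at 2  emit P0@[7:8],P3@[8:8]
pos 9 'c': at 4 (fail-walked)  emit P2@[8:9],P3@[9:9]
pos 10 'd': at 5  emit P1@[8:10],P5@[9:10]
pos 11 'c': at 2 (fail-walked)  emit P0@[10:11],P3@[11:11]
pos 12 'c': at 4 (fail-walked)  emit P2@[11:12],P3@[12:12]
pos 13 'a': at 6 (fail-walked)
pos 14 'c': at 7  emit P3@[14:14],P4@[13:14]
pos 15 'b': at 0 (fail-walked)
pos 16 'a': at 6
pos 17 'c': at 7  emit P3@[17:17],P4@[16:17]
pos 18 'd': at 8 (fail-walked)  emit P5@[17:18]
pos 19 'a': at 6 (fail-walked)
pos 20 'd': at 1 (fail-walked)
pos 21 'd': at 1 (fail-walked)
pos 22 'd': at 1 (fail-walked)
pos 23 'b': at 0 (fail-walked)
pos 24 'd': at 1
pos 25 'c': at 2  emit P0@[24:25],P3@[25:25]
pos 26 'c': at 4 (fail-walked)  emit P2@[25:26],P3@[26:26]
pos 27 'c': at 4 (fail-walked)  emit P2@[26:27],P3@[27:27]
pos 28 'd': at 5  emit P1@[26:28],P5@[27:28]
pos 29 'd': at 1 (fail-walked)
pos 30 'c': at 2  emit P0@[29:30],P3@[30:30]
pos 31 'a': at 6 (fail-walked)
pos 32 'c': at 7  emit P3@[32:32],P4@[31:32]
pos 33 'a': at 6 (fail-walked)
pos 34 'c': at 7  emit P3@[34:34],P4@[33:34]
pos 35 'c': at 4 (fail-walked)  emit P2@[34:35],P3@[35:35]
pos 36 'd': at 5  emit P1@[34:36],P5@[35:36]
pos 37 'c': at 2 (fail-walked)  emit P0@[36:37],P3@[37:37]
pos 38 'a': at 6 (fail-walked)
pos 39 'c': at 7  emit P3@[39:39],P4@[38:39]
pos 40 'c': at 4 (fail-walked)  emit P2@[39:40],P3@[40:40]
pos 41 'c': at 4 (fail-walked)  emit P2@[40:41],P3@[41:41]
pos 42 'a': at 6 (fail-walked)
pos 43 'a': at 6 (fail-walked)
pos 44 'd': at 1 (fail-walked)
pos 45 'c': at 2  emit P0@[44:45],P3@[45:45]
pos 46 'c': at 4 (fail-walked)  emit P2@[45:46],P3@[46:46]
pos 47 'c': at 4 (fail-walked)  emit P2@[46:47],P3@[47:47]

Result: [[1,3],[1,4],[3,3],[3,4],[8,0],[8,3],[9,2],[9,3],[10,1],[10,5],[11,0],[11,3],[12,2],[12,3],[14,3],[14,4],[17,3],[17,4],[18,5],[25,0],[25,3],[26,2],[26,3],[27,2],[27,3],[28,1],[28,5],[30,0],[30,3],[32,3],[32,4],[34,3],[34,4],[35,2],[35,3],[36,1],[36,5],[37,0],[37,3],[39,3],[39,4],[40,2],[40,3],[41,2],[41,3],[45,0],[45,3],[46,2],[46,3],[47,2],[47,3]]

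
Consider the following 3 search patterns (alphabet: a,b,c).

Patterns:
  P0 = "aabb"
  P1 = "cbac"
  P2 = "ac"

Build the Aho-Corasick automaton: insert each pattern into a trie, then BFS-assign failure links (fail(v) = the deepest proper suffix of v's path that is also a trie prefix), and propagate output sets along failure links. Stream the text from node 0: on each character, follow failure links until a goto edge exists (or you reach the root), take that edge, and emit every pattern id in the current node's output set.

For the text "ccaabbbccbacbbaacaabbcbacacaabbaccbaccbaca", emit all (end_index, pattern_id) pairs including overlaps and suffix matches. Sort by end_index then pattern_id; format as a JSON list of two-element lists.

Build:
Trie nodes:
  0='ε' goto a→1 c→5
  1='a' goto a→2 c→9
  2='aa' goto b→3
  3='aab' goto b→4
  4='aabb' goto ·  [P0 ends]
  5='c' goto b→6
  6='cb' goto a→7
  7='cba' goto c→8
  8='cbac' goto ·  [P1 ends]
  9='ac' goto ·  [P2 ends]

BFS fail/out derivation:
  n1('a'): parent n0 fail=0; on 'a' 0 → fail=0;  out ∅∪∅=∅
  n5('c'): parent n0 fail=0; on 'c' 0 → fail=0;  out ∅∪∅=∅
  n2('aa'): parent n1 fail=0; on 'a' 0 → fail=1;  out ∅∪∅=∅
  n6('cb'): parent n5 fail=0; on 'b' 0 → fail=0;  out ∅∪∅=∅
  n9('ac'): parent n1 fail=0; on 'c' 0 → fail=5;  out {2}∪∅={2}
  n3('aab'): parent n2 fail=1; on 'b' 1→0 → fail=0;  out ∅∪∅=∅
  n7('cba'): parent n6 fail=0; on 'a' 0 → fail=1;  out ∅∪∅=∅
  n4('aabb'): parent n3 fail=0; on 'b' 0 → fail=0;  out {0}∪∅={0}
  n8('cbac'): parent n7 fail=1; on 'c' 1 → fail=9;  out {1}∪{2}={1,2}

Text stream:
pos 0 'c': at 5
pos 1 'c': at 5 (fail-walked)
pos 2 'a': at 1 (fail-walked)
pos 3 'a': at 2
pos 4 'b': at 3
pos 5 'b': at 4  ** P0@[2:5]
pos 6 'b': at 0 (fail-walked)
pos 7 'c': at 5
pos 8 'c': at 5 (fail-walked)
pos 9 'b': at 6
pos 10 'a': at 7
pos 11 'c': at 8  ** P1@[8:11],P2@[10:11]
pos 12 'b': at 6 (fail-walked)
pos 13 'b': at 0 (fail-walked)
pos 14 'a': at 1
pos 15 'a': at 2
pos 16 'c': at 9 (fail-walked)  ** P2@[15:16]
pos 17 'a': at 1 (fail-walked)
pos 18 'a': at 2
pos 19 'b': at 3
pos 20 'b': at 4  ** P0@[17:20]
pos 21 'c': at 5 (fail-walked)
pos 22 'b': at 6
pos 23 'a': at 7
pos 24 'c': at 8  ** P1@[21:24],P2@[23:24]
pos 25 'a': at 1 (fail-walked)
pos 26 'c': at 9  ** P2@[25:26]
pos 27 'a': at 1 (fail-walked)
pos 28 'a': at 2
pos 29 'b': at 3
pos 30 'b': at 4  ** P0@[27:30]
pos 31 'a': at 1 (fail-walked)
pos 32 'c': at 9  ** P2@[31:32]
pos 33 'c': at 5 (fail-walked)
pos 34 'b': at 6
pos 35 'a': at 7
pos 36 'c': at 8  ** P1@[33:36],P2@[35:36]
pos 37 'c': at 5 (fail-walked)
pos 38 'b': at 6
pos 39 'a': at 7
pos 40 'c': at 8  ** P1@[37:40],P2@[39:40]
pos 41 'a': at 1 (fail-walked)

Result: [[5,0],[11,1],[11,2],[16,2],[20,0],[24,1],[24,2],[26,2],[30,0],[32,2],[36,1],[36,2],[40,1],[40,2]]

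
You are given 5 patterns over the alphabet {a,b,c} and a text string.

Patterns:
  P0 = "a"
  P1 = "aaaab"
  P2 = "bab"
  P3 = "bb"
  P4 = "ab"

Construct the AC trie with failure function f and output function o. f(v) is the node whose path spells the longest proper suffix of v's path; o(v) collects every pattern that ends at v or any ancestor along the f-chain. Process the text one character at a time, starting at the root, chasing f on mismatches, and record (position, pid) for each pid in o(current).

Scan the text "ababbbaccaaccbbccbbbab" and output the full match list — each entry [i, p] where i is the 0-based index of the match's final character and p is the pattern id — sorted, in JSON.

Build automaton:
Trie (insert patterns):
  n0 'ε': a→1 b→6
  n1 'a': a→2 b→10  [P0 ends]
  n2 'aa': a→3
  n3 'aaa': a→4
  n4 'aaaa': b→5
  n5 'aaaab': ·  [P1 ends]
  n6 'b': a→7 b→9
  n7 'ba': b→8
  n8 'bab': ·  [P2 ends]
  n9 'bb': ·  [P3 ends]
  n10 'ab': ·  [P4 ends]

Failure links (BFS by depth):
  n1('a'): parent n0 fail=0; on 'a' 0 → fail=0;  out {0}∪∅={0}
  n6('b'): parent n0 fail=0; on 'b' 0 → fail=0;  out ∅∪∅=∅
  n2('aa'): parent n1 fail=0; on 'a' 0 → fail=1;  out ∅∪{0}={0}
  n7('ba'): parent n6 fail=0; on 'a' 0 → fail=1;  out ∅∪{0}={0}
  n9('bb'): parent n6 fail=0; on 'b' 0 → fail=6;  out {3}∪∅={3}
  n10('ab'): parent n1 fail=0; on 'b' 0 → fail=6;  out {4}∪∅={4}
  n3('aaa'): parent n2 fail=1; on 'a' 1 → fail=2;  out ∅∪{0}={0}
  n8('bab'): parent n7 fail=1; on 'b' 1 → fail=10;  out {2}∪{4}={2,4}
  n4('aaaa'): parent n3 fail=2; on 'a' 2 → fail=3;  out ∅∪{0}={0}
  n5('aaaab'): parent n4 fail=3; on 'b' 3→2→1 → fail=10;  out {1}∪{4}={1,4}

Run:
i=0 'a': node 0→1  → match P0@[0:0]
i=1 'b': node 1→10  → match P4@[0:1]
i=2 'a': node 10→7 (fail-walked)  → match P0@[2:2]
i=3 'b': node 7→8  → match P2@[1:3],P4@[2:3]
i=4 'b': node 8→9 (fail-walked)  → match P3@[3:4]
i=5 'b': node 9→9 (fail-walked)  → match P3@[4:5]
i=6 'a': node 9→7 (fail-walked)  → match P0@[6:6]
i=7 'c': node 7→0 (fail-walked)
i=8 'c': node 0→0
i=9 'a': node 0→1  → match P0@[9:9]
i=10 'a': node 1→2  → match P0@[10:10]
i=11 'c': node 2→0 (fail-walked)
i=12 'c': node 0→0
i=13 'b': node 0→6
i=14 'b': node 6→9  → match P3@[13:14]
i=15 'c': node 9→0 (fail-walked)
i=16 'c': node 0→0
i=17 'b': node 0→6
i=18 'b': node 6→9  → match P3@[17:18]
i=19 'b': node 9→9 (fail-walked)  → match P3@[18:19]
i=20 'a': node 9→7 (fail-walked)  → match P0@[20:20]
i=21 'b': node 7→8  → match P2@[19:21],P4@[20:21]

All matches (sorted): [[0,0],[1,4],[2,0],[3,2],[3,4],[4,3],[5,3],[6,0],[9,0],[10,0],[14,3],[18,3],[19,3],[20,0],[21,2],[21,4]]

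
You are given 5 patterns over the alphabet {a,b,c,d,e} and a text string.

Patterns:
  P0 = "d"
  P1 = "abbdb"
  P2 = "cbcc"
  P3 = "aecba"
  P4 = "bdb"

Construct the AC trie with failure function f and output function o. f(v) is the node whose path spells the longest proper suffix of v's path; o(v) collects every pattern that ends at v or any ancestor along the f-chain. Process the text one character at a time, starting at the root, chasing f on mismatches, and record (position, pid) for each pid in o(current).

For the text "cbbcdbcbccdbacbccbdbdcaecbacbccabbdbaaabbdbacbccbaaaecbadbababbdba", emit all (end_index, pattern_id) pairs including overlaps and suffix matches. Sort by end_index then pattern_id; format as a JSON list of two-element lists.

Build:
Trie (insert patterns):
  0='ε' goto a→2 b→15 c→7 d→1
  1='d' goto ·  ←P0
  2='a' goto b→3 e→11
  3='ab' goto b→4
  4='abb' goto d→5
  5='abbd' goto b→6
  6='abbdb' goto ·  ←P1
  7='c' goto b→8
  8='cb' goto c→9
  9='cbc' goto c→10
  10='cbcc' goto ·  ←P2
  11='ae' goto c→12
  12='aec' goto b→13
  13='aecb' goto a→14
  14='aecba' goto ·  ←P3
  15='b' goto d→16
  16='bd' goto b→17
  17='bdb' goto ·  ←P4

BFS fail/out derivation:
  fail(1) 'd': from fail(0)=0 chase 'd': 0 ⇒ 0;  out={0}∪out(0)={0}
  fail(2) 'a': from fail(0)=0 chase 'a': 0 ⇒ 0;  out=∅∪out(0)=∅
  fail(7) 'c': from fail(0)=0 chase 'c': 0 ⇒ 0;  out=∅∪out(0)=∅
  fail(15) 'b': from fail(0)=0 chase 'b': 0 ⇒ 0;  out=∅∪out(0)=∅
  fail(3) 'ab': from fail(2)=0 chase 'b': 0 ⇒ 15;  out=∅∪out(15)=∅
  fail(8) 'cb': from fail(7)=0 chase 'b': 0 ⇒ 15;  out=∅∪out(15)=∅
  fail(11) 'ae': from fail(2)=0 chase 'e': 0 ⇒ 0;  out=∅∪out(0)=∅
  fail(16) 'bd': from fail(15)=0 chase 'd': 0 ⇒ 1;  out=∅∪out(1)={0}
  fail(4) 'abb': from fail(3)=15 chase 'b': 15→0 ⇒ 15;  out=∅∪out(15)=∅
  fail(9) 'cbc': from fail(8)=15 chase 'c': 15→0 ⇒ 7;  out=∅∪out(7)=∅
  fail(12) 'aec': from fail(11)=0 chase 'c': 0 ⇒ 7;  out=∅∪out(7)=∅
  fail(17) 'bdb': from fail(16)=1 chase 'b': 1→0 ⇒ 15;  out={4}∪out(15)={4}
  fail(5) 'abbd': from fail(4)=15 chase 'd': 15 ⇒ 16;  out=∅∪out(16)={0}
  fail(10) 'cbcc': from fail(9)=7 chase 'c': 7→0 ⇒ 7;  out={2}∪out(7)={2}
  fail(13) 'aecb': from fail(12)=7 chase 'b': 7 ⇒ 8;  out=∅∪out(8)=∅
  fail(6) 'abbdb': from fail(5)=16 chase 'b': 16 ⇒ 17;  out={1}∪out(17)={1,4}
  fail(14) 'aecba': from fail(13)=8 chase 'a': 8→15→0 ⇒ 2;  out={3}∪out(2)={3}

Run:
i=0 'c': node 0→7
i=1 'b': node 7→8
i=2 'b': node 8→15 ·f
i=3 'c': node 15→7 ·f
i=4 'd': node 7→1 ·f  ** P0@[4:4]
i=5 'b': node 1→15 ·f
i=6 'c': node 15→7 ·f
i=7 'b': node 7→8
i=8 'c': node 8→9
i=9 'c': node 9→10  ** P2@[6:9]
i=10 'd': node 10→1 ·f  ** P0@[10:10]
i=11 'b': node 1→15 ·f
i=12 'a': node 15→2 ·f
i=13 'c': node 2→7 ·f
i=14 'b': node 7→8
i=15 'c': node 8→9
i=16 'c': node 9→10  ** P2@[13:16]
i=17 'b': node 10→8 ·f
i=18 'd': node 8→16 ·f  ** P0@[18:18]
i=19 'b': node 16→17  ** P4@[17:19]
i=20 'd': node 17→16 ·f  ** P0@[20:20]
i=21 'c': node 16→7 ·f
i=22 'a': node 7→2 ·f
i=23 'e': node 2→11
i=24 'c': node 11→12
i=25 'b': node 12→13
i=26 'a': node 13→14  ** P3@[22:26]
i=27 'c': node 14→7 ·f
i=28 'b': node 7→8
i=29 'c': node 8→9
i=30 'c': node 9→10  ** P2@[27:30]
i=31 'a': node 10→2 ·f
i=32 'b': node 2→3
i=33 'b': node 3→4
i=34 'd': node 4→5  ** P0@[34:34]
i=35 'b': node 5→6  ** P1@[31:35],P4@[33:35]
i=36 'a': node 6→2 ·f
i=37 'a': node 2→2 ·f
i=38 'a': node 2→2 ·f
i=39 'b': node 2→3
i=40 'b': node 3→4
i=41 'd': node 4→5  ** P0@[41:41]
i=42 'b': node 5→6  ** P1@[38:42],P4@[40:42]
i=43 'a': node 6→2 ·f
i=44 'c': node 2→7 ·f
i=45 'b': node 7→8
i=46 'c': node 8→9
i=47 'c': node 9→10  ** P2@[44:47]
i=48 'b': node 10→8 ·f
i=49 'a': node 8→2 ·f
i=50 'a': node 2→2 ·f
i=51 'a': node 2→2 ·f
i=52 'e': node 2→11
i=53 'c': node 11→12
i=54 'b': node 12→13
i=55 'a': node 13→14  ** P3@[51:55]
i=56 'd': node 14→1 ·f  ** P0@[56:56]
i=57 'b': node 1→15 ·f
i=58 'a': node 15→2 ·f
i=59 'b': node 2→3
i=60 'a': node 3→2 ·f
i=61 'b': node 2→3
i=62 'b': node 3→4
i=63 'd': node 4→5  ** P0@[63:63]
i=64 'b': node 5→6  ** P1@[60:64],P4@[62:64]
i=65 'a': node 6→2 ·f

Matches: [[4,0],[9,2],[10,0],[16,2],[18,0],[19,4],[20,0],[26,3],[30,2],[34,0],[35,1],[35,4],[41,0],[42,1],[42,4],[47,2],[55,3],[56,0],[63,0],[64,1],[64,4]]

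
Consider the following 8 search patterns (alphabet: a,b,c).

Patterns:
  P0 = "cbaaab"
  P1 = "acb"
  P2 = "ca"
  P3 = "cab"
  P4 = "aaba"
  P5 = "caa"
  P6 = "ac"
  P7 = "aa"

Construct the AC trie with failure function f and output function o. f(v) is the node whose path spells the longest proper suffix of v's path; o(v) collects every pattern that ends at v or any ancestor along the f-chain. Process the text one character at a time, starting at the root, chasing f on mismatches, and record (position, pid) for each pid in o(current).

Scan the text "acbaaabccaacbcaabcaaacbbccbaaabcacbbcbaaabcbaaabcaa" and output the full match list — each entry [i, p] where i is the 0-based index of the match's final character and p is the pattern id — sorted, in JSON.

Build automaton:
Trie nodes:
  n0 'ε': a→7 c→1
  n1 'c': a→10 b→2
  n2 'cb': a→3
  n3 'cba': a→4
  n4 'cbaa': a→5
  n5 'cbaaa': b→6
  n6 'cbaaab': ·  [P0 ends]
  n7 'a': a→12 c→8
  n8 'ac': b→9  [P6 ends]
  n9 'acb': ·  [P1 ends]
  n10 'ca': a→15 b→11  [P2 ends]
  n11 'cab': ·  [P3 ends]
  n12 'aa': b→13  [P7 ends]
  n13 'aab': a→14
  n14 'aaba': ·  [P4 ends]
  n15 'caa': ·  [P5 ends]

BFS fail/out derivation:
  n1('c'): parent n0 fail=0; on 'c' 0 → fail=0;  out ∅∪∅=∅
  n7('a'): parent n0 fail=0; on 'a' 0 → fail=0;  out ∅∪∅=∅
  n2('cb'): parent n1 fail=0; on 'b' 0 → fail=0;  out ∅∪∅=∅
  n8('ac'): parent n7 fail=0; on 'c' 0 → fail=1;  out {6}∪∅={6}
  n10('ca'): parent n1 fail=0; on 'a' 0 → fail=7;  out {2}∪∅={2}
  n12('aa'): parent n7 fail=0; on 'a' 0 → fail=7;  out {7}∪∅={7}
  n3('cba'): parent n2 fail=0; on 'a' 0 → fail=7;  out ∅∪∅=∅
  n9('acb'): parent n8 fail=1; on 'b' 1 → fail=2;  out {1}∪∅={1}
  n11('cab'): parent n10 fail=7; on 'b' 7→0 → fail=0;  out {3}∪∅={3}
  n13('aab'): parent n12 fail=7; on 'b' 7→0 → fail=0;  out ∅∪∅=∅
  n15('caa'): parent n10 fail=7; on 'a' 7 → fail=12;  out {5}∪{7}={5,7}
  n4('cbaa'): parent n3 fail=7; on 'a' 7 → fail=12;  out ∅∪{7}={7}
  n14('aaba'): parent n13 fail=0; on 'a' 0 → fail=7;  out {4}∪∅={4}
  n5('cbaaa'): parent n4 fail=12; on 'a' 12→7 → fail=12;  out ∅∪{7}={7}
  n6('cbaaab'): parent n5 fail=12; on 'b' 12 → fail=13;  out {0}∪∅={0}

Text stream:
pos 0 'a': at 7
pos 1 'c': at 8  ** P6@[0:1]
pos 2 'b': at 9  ** P1@[0:2]
pos 3 'a': at 3 (fail-walked)
pos 4 'a': at 4  ** P7@[3:4]
pos 5 'a': at 5  ** P7@[4:5]
pos 6 'b': at 6  ** P0@[1:6]
pos 7 'c': at 1 (fail-walked)
pos 8 'c': at 1 (fail-walked)
pos 9 'a': at 10  ** P2@[8:9]
pos 10 'a': at 15  ** P5@[8:10],P7@[9:10]
pos 11 'c': at 8 (fail-walked)  ** P6@[10:11]
pos 12 'b': at 9  ** P1@[10:12]
pos 13 'c': at 1 (fail-walked)
pos 14 'a': at 10  ** P2@[13:14]
pos 15 'a': at 15  ** P5@[13:15],P7@[14:15]
pos 16 'b': at 13 (fail-walked)
pos 17 'c': at 1 (fail-walked)
pos 18 'a': at 10  ** P2@[17:18]
pos 19 'a': at 15  ** P5@[17:19],P7@[18:19]
pos 20 'a': at 12 (fail-walked)  ** P7@[19:20]
pos 21 'c': at 8 (fail-walked)  ** P6@[20:21]
pos 22 'b': at 9  ** P1@[20:22]
pos 23 'b': at 0 (fail-walked)
pos 24 'c': at 1
pos 25 'c': at 1 (fail-walked)
pos 26 'b': at 2
pos 27 'a': at 3
pos 28 'a': at 4  ** P7@[27:28]
pos 29 'a': at 5  ** P7@[28:29]
pos 30 'b': at 6  ** P0@[25:30]
pos 31 'c': at 1 (fail-walked)
pos 32 'a': at 10  ** P2@[31:32]
pos 33 'c': at 8 (fail-walked)  ** P6@[32:33]
pos 34 'b': at 9  ** P1@[32:34]
pos 35 'b': at 0 (fail-walked)
pos 36 'c': at 1
pos 37 'b': at 2
pos 38 'a': at 3
pos 39 'a': at 4  ** P7@[38:39]
pos 40 'a': at 5  ** P7@[39:40]
pos 41 'b': at 6  ** P0@[36:41]
pos 42 'c': at 1 (fail-walked)
pos 43 'b': at 2
pos 44 'a': at 3
pos 45 'a': at 4  ** P7@[44:45]
pos 46 'a': at 5  ** P7@[45:46]
pos 47 'b': at 6  ** P0@[42:47]
pos 48 'c': at 1 (fail-walked)
pos 49 'a': at 10  ** P2@[48:49]
pos 50 'a': at 15  ** P5@[48:50],P7@[49:50]

All matches (sorted): [[1,6],[2,1],[4,7],[5,7],[6,0],[9,2],[10,5],[10,7],[11,6],[12,1],[14,2],[15,5],[15,7],[18,2],[19,5],[19,7],[20,7],[21,6],[22,1],[28,7],[29,7],[30,0],[32,2],[33,6],[34,1],[39,7],[40,7],[41,0],[45,7],[46,7],[47,0],[49,2],[50,5],[50,7]]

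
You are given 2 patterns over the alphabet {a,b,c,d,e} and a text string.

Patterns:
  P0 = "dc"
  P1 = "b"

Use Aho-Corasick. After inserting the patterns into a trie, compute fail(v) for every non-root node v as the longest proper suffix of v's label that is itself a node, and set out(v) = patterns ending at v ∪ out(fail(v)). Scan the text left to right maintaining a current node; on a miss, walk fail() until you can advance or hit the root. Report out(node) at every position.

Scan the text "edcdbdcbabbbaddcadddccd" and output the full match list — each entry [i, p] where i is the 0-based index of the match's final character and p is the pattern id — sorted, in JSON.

Construct AC machine:
Trie nodes:
  n0 'ε': b→3 d→1
  n1 'd': c→2
  n2 'dc': ·  ←P0
  n3 'b': ·  ←P1

Failure links (BFS by depth):
  n1('d'): parent n0 fail=0; on 'd' 0 → fail=0;  out ∅∪∅=∅
  n3('b'): parent n0 fail=0; on 'b' 0 → fail=0;  out {1}∪∅={1}
  n2('dc'): parent n1 fail=0; on 'c' 0 → fail=0;  out {0}∪∅={0}

Text stream:
[0] read 'e'  n0⇒n0
[1] read 'd'  n0⇒n1
[2] read 'c'  n1⇒n2  ** P0@[1:2]
[3] read 'd'  n2⇒n1 (fail-walked)
[4] read 'b'  n1⇒n3 (fail-walked)  ** P1@[4:4]
[5] read 'd'  n3⇒n1 (fail-walked)
[6] read 'c'  n1⇒n2  ** P0@[5:6]
[7] read 'b'  n2⇒n3 (fail-walked)  ** P1@[7:7]
[8] read 'a'  n3⇒n0 (fail-walked)
[9] read 'b'  n0⇒n3  ** P1@[9:9]
[10] read 'b'  n3⇒n3 (fail-walked)  ** P1@[10:10]
[11] read 'b'  n3⇒n3 (fail-walked)  ** P1@[11:11]
[12] read 'a'  n3⇒n0 (fail-walked)
[13] read 'd'  n0⇒n1
[14] read 'd'  n1⇒n1 (fail-walked)
[15] read 'c'  n1⇒n2  ** P0@[14:15]
[16] read 'a'  n2⇒n0 (fail-walked)
[17] read 'd'  n0⇒n1
[18] read 'd'  n1⇒n1 (fail-walked)
[19] read 'd'  n1⇒n1 (fail-walked)
[20] read 'c'  n1⇒n2  ** P0@[19:20]
[21] read 'c'  n2⇒n0 (fail-walked)
[22] read 'd'  n0⇒n1

Result: [[2,0],[4,1],[6,0],[7,1],[9,1],[10,1],[11,1],[15,0],[20,0]]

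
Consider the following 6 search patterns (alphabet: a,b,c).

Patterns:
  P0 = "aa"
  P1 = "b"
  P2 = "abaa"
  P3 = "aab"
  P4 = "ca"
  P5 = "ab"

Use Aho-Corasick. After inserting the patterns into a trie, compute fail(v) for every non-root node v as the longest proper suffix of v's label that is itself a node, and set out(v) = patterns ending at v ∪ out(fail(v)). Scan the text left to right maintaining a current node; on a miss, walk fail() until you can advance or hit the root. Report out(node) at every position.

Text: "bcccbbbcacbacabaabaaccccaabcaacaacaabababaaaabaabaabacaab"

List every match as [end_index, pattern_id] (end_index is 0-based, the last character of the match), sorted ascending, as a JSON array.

Construct AC machine:
Trie nodes:
  n0 'ε': a→1 b→3 c→8
  n1 'a': a→2 b→4
  n2 'aa': b→7  [P0 ends]
  n3 'b': ·  [P1 ends]
  n4 'ab': a→5  [P5 ends]
  n5 'aba': a→6
  n6 'abaa': ·  [P2 ends]
  n7 'aab': ·  [P3 ends]
  n8 'c': a→9
  n9 'ca': ·  [P4 ends]

Failure links (BFS by depth):
  fail(1) 'a': from fail(0)=0 chase 'a': 0 ⇒ 0;  out=∅∪out(0)=∅
  fail(3) 'b': from fail(0)=0 chase 'b': 0 ⇒ 0;  out={1}∪out(0)={1}
  fail(8) 'c': from fail(0)=0 chase 'c': 0 ⇒ 0;  out=∅∪out(0)=∅
  fail(2) 'aa': from fail(1)=0 chase 'a': 0 ⇒ 1;  out={0}∪out(1)={0}
  fail(4) 'ab': from fail(1)=0 chase 'b': 0 ⇒ 3;  out={5}∪out(3)={1,5}
  fail(9) 'ca': from fail(8)=0 chase 'a': 0 ⇒ 1;  out={4}∪out(1)={4}
  fail(5) 'aba': from fail(4)=3 chase 'a': 3→0 ⇒ 1;  out=∅∪out(1)=∅
  fail(7) 'aab': from fail(2)=1 chase 'b': 1 ⇒ 4;  out={3}∪out(4)={1,3,5}
  fail(6) 'abaa': from fail(5)=1 chase 'a': 1 ⇒ 2;  out={2}∪out(2)={0,2}

Run:
pos 0 'b': at 3  ** P1@[0:0]
pos 1 'c': at 8 (via fail)
pos 2 'c': at 8 (via fail)
pos 3 'c': at 8 (via fail)
pos 4 'b': at 3 (via fail)  ** P1@[4:4]
pos 5 'b': at 3 (via fail)  ** P1@[5:5]
pos 6 'b': at 3 (via fail)  ** P1@[6:6]
pos 7 'c': at 8 (via fail)
pos 8 'a': at 9  ** P4@[7:8]
pos 9 'c': at 8 (via fail)
pos 10 'b': at 3 (via fail)  ** P1@[10:10]
pos 11 'a': at 1 (via fail)
pos 12 'c': at 8 (via fail)
pos 13 'a': at 9  ** P4@[12:13]
pos 14 'b': at 4 (via fail)  ** P1@[14:14],P5@[13:14]
pos 15 'a': at 5
pos 16 'a': at 6  ** P0@[15:16],P2@[13:16]
pos 17 'b': at 7 (via fail)  ** P1@[17:17],P3@[15:17],P5@[16:17]
pos 18 'a': at 5 (via fail)
pos 19 'a': at 6  ** P0@[18:19],P2@[16:19]
pos 20 'c': at 8 (via fail)
pos 21 'c': at 8 (via fail)
pos 22 'c': at 8 (via fail)
pos 23 'c': at 8 (via fail)
pos 24 'a': at 9  ** P4@[23:24]
pos 25 'a': at 2 (via fail)  ** P0@[24:25]
pos 26 'b': at 7  ** P1@[26:26],P3@[24:26],P5@[25:26]
pos 27 'c': at 8 (via fail)
pos 28 'a': at 9  ** P4@[27:28]
pos 29 'a': at 2 (via fail)  ** P0@[28:29]
pos 30 'c': at 8 (via fail)
pos 31 'a': at 9  ** P4@[30:31]
pos 32 'a': at 2 (via fail)  ** P0@[31:32]
pos 33 'c': at 8 (via fail)
pos 34 'a': at 9  ** P4@[33:34]
pos 35 'a': at 2 (via fail)  ** P0@[34:35]
pos 36 'b': at 7  ** P1@[36:36],P3@[34:36],P5@[35:36]
pos 37 'a': at 5 (via fail)
pos 38 'b': at 4 (via fail)  ** P1@[38:38],P5@[37:38]
pos 39 'a': at 5
pos 40 'b': at 4 (via fail)  ** P1@[40:40],P5@[39:40]
pos 41 'a': at 5
pos 42 'a': at 6  ** P0@[41:42],P2@[39:42]
pos 43 'a': at 2 (via fail)  ** P0@[42:43]
pos 44 'a': at 2 (via fail)  ** P0@[43:44]
pos 45 'b': at 7  ** P1@[45:45],P3@[43:45],P5@[44:45]
pos 46 'a': at 5 (via fail)
pos 47 'a': at 6  ** P0@[46:47],P2@[44:47]
pos 48 'b': at 7 (via fail)  ** P1@[48:48],P3@[46:48],P5@[47:48]
pos 49 'a': at 5 (via fail)
pos 50 'a': at 6  ** P0@[49:50],P2@[47:50]
pos 51 'b': at 7 (via fail)  ** P1@[51:51],P3@[49:51],P5@[50:51]
pos 52 'a': at 5 (via fail)
pos 53 'c': at 8 (via fail)
pos 54 'a': at 9  ** P4@[53:54]
pos 55 'a': at 2 (via fail)  ** P0@[54:55]
pos 56 'b': at 7  ** P1@[56:56],P3@[54:56],P5@[55:56]

All matches (sorted): [[0,1],[4,1],[5,1],[6,1],[8,4],[10,1],[13,4],[14,1],[14,5],[16,0],[16,2],[17,1],[17,3],[17,5],[19,0],[19,2],[24,4],[25,0],[26,1],[26,3],[26,5],[28,4],[29,0],[31,4],[32,0],[34,4],[35,0],[36,1],[36,3],[36,5],[38,1],[38,5],[40,1],[40,5],[42,0],[42,2],[43,0],[44,0],[45,1],[45,3],[45,5],[47,0],[47,2],[48,1],[48,3],[48,5],[50,0],[50,2],[51,1],[51,3],[51,5],[54,4],[55,0],[56,1],[56,3],[56,5]]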